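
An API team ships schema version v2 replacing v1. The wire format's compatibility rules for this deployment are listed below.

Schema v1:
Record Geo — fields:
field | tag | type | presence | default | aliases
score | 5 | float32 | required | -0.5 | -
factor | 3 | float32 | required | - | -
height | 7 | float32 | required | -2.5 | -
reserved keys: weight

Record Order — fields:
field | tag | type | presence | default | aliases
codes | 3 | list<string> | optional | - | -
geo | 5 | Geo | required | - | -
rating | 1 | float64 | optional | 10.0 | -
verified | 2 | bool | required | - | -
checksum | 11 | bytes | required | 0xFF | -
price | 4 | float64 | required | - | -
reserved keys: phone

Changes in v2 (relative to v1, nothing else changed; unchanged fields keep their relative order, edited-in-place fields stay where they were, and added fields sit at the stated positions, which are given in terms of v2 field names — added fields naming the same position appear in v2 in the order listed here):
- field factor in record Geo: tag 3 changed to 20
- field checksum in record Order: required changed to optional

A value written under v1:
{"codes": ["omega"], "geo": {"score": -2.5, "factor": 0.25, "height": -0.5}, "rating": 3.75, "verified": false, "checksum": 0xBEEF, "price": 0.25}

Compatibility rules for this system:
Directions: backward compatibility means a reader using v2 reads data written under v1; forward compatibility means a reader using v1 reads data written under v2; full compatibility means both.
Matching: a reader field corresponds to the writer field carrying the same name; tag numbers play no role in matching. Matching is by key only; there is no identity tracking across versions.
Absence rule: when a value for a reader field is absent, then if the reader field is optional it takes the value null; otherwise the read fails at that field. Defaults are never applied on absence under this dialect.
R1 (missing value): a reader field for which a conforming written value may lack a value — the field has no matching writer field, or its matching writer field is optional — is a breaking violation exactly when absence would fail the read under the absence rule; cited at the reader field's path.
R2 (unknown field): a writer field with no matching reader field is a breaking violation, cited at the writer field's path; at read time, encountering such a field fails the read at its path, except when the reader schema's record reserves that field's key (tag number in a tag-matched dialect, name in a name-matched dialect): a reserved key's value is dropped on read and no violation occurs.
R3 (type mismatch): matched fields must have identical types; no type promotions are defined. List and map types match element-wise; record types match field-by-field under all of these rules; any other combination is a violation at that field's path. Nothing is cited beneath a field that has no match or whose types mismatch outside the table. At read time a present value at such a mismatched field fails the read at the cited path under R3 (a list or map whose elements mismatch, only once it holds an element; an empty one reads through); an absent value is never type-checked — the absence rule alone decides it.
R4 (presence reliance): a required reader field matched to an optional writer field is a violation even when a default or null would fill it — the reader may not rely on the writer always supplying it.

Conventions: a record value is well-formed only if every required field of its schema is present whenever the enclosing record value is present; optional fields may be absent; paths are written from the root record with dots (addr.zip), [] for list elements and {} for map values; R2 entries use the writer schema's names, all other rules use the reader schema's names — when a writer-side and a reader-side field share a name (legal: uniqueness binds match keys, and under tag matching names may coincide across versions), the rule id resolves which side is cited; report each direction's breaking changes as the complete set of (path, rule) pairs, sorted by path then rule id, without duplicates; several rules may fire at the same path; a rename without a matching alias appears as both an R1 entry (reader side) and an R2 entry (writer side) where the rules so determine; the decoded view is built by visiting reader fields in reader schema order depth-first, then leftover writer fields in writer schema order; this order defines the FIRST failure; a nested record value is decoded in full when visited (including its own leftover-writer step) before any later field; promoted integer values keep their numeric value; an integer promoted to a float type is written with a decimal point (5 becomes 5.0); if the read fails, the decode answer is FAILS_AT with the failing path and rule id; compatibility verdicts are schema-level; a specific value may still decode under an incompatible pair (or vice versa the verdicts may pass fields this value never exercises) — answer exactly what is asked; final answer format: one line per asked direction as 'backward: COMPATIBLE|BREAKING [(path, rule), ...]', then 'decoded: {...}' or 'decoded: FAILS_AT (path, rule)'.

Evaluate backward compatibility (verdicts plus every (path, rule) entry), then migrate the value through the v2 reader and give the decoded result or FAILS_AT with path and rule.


backward: COMPATIBLE []; decoded: {"codes": ["omega"], "geo": {"score": -2.5, "factor": 0.25, "height": -0.5}, "rating": 3.75, "verified": false, "checksum": 0xBEEF, "price": 0.25}

the writer's type comes first in each Order pair
backward analysis of Order with v2 as reader and v1 as writer:
  codes: list<string> -> list<string>, writer optional; from codes
  geo: Geo -> Geo, writer required; from geo
  rating: float64 -> float64, writer optional; from rating
  verified: bool -> bool, writer required; from verified
  checksum: bytes -> bytes, writer required; from checksum
  price: float64 -> float64, writer required; from price
  geo.score: float32 -> float32, writer required; from geo.score
  geo.factor: float32 -> float32, writer required; from geo.factor
  geo.height: float32 -> float32, writer required; from geo.height
  => backward: COMPATIBLE
decoding the Order value with the v2 reader:
  codes := ["omega"]
  geo.score := -2.5
  geo.factor := 0.25
  geo.height := -0.5
  rating := 3.75
  verified := false
  checksum := 0xBEEF
  price := 0.25
  => decoded: {"codes": ["omega"], "geo": {"score": -2.5, "factor": 0.25, "height": -0.5}, "rating": 3.75, "verified": false, "checksum": 0xBEEF, "price": 0.25}
checking off the Order differences that do not matter here:
  field factor in record Geo: tag 3 changed to 20 -> triggers nothing under Order's printed rules — same verdict
  field checksum in record Order: required changed to optional -> affects forward compatibility only, which is not asked


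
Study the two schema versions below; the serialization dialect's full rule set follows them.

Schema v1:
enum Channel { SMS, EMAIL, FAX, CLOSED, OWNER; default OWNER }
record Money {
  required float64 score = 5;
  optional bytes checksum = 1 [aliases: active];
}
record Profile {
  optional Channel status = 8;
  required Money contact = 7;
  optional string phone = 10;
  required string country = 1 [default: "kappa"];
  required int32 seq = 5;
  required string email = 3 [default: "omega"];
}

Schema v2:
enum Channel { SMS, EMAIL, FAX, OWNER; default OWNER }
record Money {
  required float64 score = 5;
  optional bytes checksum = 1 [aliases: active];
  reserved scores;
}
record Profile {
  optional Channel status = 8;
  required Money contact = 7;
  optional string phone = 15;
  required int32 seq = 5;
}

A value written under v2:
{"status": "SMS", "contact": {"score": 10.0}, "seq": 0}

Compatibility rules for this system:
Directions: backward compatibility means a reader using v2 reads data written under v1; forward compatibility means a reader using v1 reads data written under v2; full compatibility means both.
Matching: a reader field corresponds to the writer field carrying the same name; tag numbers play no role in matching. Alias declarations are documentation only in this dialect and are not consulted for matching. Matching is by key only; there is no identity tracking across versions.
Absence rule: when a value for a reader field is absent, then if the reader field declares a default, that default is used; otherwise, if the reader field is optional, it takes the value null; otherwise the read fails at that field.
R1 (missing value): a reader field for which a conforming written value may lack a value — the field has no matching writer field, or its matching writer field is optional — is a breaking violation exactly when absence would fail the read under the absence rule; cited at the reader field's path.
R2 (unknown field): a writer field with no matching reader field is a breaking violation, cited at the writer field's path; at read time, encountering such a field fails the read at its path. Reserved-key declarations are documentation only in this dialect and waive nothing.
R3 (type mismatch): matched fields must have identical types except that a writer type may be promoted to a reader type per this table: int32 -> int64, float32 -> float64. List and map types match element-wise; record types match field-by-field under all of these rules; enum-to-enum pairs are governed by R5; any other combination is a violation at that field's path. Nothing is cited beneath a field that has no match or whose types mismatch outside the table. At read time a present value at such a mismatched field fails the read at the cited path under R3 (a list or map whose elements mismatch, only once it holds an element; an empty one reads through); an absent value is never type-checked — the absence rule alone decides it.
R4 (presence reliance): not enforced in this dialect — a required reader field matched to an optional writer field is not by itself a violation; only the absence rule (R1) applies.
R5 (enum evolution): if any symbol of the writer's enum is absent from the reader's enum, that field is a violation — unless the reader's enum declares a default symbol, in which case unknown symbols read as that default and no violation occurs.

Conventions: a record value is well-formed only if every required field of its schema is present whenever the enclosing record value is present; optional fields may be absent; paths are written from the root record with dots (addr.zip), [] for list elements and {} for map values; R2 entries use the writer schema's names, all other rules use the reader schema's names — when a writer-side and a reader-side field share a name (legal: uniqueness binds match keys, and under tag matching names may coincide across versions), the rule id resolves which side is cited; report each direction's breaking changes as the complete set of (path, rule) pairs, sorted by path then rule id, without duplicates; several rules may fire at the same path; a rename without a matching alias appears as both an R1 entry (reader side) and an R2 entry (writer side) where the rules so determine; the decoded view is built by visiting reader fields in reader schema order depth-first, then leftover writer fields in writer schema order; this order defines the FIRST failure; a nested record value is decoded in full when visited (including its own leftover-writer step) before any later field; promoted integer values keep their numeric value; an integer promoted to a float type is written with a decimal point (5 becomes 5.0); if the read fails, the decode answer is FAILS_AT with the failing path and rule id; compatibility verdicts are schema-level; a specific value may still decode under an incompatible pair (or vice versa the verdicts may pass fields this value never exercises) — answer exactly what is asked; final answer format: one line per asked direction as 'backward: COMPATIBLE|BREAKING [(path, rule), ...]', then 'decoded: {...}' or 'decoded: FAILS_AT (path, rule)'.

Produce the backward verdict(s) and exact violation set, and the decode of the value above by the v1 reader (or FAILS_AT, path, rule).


the writer's type comes first in each Profile pair
backward for Profile (reader v2, writer v1):
  status <- status (Channel -> Channel, writer optional)
  contact <- contact (Money -> Money, writer required)
  phone <- phone (string -> string, writer optional)
  seq <- seq (int32 -> int32, writer required)
  leftover writer field: country
  leftover writer field: email
  contact.score <- contact.score (float64 -> float64, writer required)
  contact.checksum <- contact.checksum (bytes -> bytes, writer optional)
  rule R2 violated at country
  rule R2 violated at email
  => backward verdict for Profile: BREAKING, 2 violation(s)
decoding the Profile value with the v1 reader:
  status := "SMS"
  contact.score := 10.0
  contact.checksum := null (absent, optional -> null)
  phone := null (absent, optional -> null)
  country := "kappa" (absent -> default)
  seq := 0
  email := "omega" (absent -> default)
  => decoded: {"status": "SMS", "contact": {"score": 10.0, "checksum": null}, "phone": null, "country": "kappa", "seq": 0, "email": "omega"}
checking off the Profile differences that do not matter here:
  enum Channel (field status in record Profile): symbol CLOSED removed -> no rule fires on it in Profile's dialect; the asked verdict holds
  field phone in record Profile: tag 10 changed to 15 -> no rule fires on it in Profile's dialect; the asked verdict holds

backward: BREAKING [(country, R2), (email, R2)]; decoded: {"status": "SMS", "contact": {"score": 10.0, "checksum": null}, "phone": null, "country": "kappa", "seq": 0, "email": "omega"}


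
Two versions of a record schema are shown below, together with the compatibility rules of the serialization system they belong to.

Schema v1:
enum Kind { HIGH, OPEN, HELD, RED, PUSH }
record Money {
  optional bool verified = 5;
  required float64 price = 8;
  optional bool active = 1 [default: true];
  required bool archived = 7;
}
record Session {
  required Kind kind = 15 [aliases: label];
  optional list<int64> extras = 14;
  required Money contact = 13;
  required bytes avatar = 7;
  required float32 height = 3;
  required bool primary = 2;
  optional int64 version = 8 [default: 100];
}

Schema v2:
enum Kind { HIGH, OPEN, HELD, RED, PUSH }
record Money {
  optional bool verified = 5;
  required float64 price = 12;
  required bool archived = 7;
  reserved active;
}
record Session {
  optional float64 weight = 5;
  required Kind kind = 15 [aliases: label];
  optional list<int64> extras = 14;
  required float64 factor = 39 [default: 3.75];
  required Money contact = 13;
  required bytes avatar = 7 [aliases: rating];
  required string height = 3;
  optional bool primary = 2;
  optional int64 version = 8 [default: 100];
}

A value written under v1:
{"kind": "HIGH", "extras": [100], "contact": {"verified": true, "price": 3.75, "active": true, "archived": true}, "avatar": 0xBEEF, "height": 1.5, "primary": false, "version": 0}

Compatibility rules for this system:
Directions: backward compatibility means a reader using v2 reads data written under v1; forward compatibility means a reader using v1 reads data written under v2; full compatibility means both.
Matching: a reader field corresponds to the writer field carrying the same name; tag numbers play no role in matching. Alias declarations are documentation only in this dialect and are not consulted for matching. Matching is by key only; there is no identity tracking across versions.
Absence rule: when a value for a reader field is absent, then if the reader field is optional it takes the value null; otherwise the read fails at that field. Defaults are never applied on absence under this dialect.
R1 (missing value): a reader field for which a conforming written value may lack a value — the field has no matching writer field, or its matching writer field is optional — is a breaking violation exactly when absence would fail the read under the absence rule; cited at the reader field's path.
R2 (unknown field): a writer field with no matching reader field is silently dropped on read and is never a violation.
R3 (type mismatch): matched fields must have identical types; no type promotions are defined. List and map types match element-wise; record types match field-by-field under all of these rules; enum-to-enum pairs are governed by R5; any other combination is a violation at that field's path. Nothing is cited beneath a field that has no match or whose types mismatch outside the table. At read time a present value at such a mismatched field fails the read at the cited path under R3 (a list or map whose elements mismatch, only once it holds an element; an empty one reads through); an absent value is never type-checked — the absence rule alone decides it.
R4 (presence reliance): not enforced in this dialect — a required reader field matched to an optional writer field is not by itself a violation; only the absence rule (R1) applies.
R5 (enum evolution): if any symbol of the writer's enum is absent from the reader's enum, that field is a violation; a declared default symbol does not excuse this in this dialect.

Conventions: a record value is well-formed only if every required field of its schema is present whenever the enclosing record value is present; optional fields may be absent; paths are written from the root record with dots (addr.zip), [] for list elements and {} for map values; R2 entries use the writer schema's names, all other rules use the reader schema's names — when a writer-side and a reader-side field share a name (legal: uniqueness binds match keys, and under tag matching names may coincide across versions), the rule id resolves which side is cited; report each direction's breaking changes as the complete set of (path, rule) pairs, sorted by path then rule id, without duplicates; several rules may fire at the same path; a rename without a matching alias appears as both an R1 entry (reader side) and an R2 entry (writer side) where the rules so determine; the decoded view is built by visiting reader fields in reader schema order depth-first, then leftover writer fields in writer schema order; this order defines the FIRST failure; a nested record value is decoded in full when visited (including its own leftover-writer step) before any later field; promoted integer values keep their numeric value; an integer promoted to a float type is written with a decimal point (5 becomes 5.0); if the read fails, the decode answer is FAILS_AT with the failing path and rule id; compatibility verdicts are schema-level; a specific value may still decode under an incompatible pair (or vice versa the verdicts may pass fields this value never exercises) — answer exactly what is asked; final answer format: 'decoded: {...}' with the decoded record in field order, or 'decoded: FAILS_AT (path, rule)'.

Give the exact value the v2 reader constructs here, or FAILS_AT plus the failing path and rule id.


arrows below run writer -> reader for Session
decoding the Session value with the v2 reader:
  weight := null (missing; optional => null)
  kind := "HIGH"
  extras := [100]
  read fails at factor under R1 (no fill)
  => FAILS_AT (factor, R1)
remaining Session differences; none change what is asked:
  field price in record Money: tag 8 changed to 12 -> inert under this dialect — no rule fires on Session and the result does not move
  field primary in record Session: required changed to optional -> schema-level compatibility only; this Session value's decode is unchanged
  field height in record Session: type float32 changed to string -> schema-level compatibility only; this Session value's decode is unchanged
  removed field active from record Money (its key "active" joins the reserved list) -> inert under this dialect — no rule fires on Session and the result does not move
  added field weight to record Session: optional float64, tag 5 (in v2 it sits immediately before kind) -> inert under this dialect — no rule fires on Session and the result does not move

decoded: FAILS_AT (factor, R1)


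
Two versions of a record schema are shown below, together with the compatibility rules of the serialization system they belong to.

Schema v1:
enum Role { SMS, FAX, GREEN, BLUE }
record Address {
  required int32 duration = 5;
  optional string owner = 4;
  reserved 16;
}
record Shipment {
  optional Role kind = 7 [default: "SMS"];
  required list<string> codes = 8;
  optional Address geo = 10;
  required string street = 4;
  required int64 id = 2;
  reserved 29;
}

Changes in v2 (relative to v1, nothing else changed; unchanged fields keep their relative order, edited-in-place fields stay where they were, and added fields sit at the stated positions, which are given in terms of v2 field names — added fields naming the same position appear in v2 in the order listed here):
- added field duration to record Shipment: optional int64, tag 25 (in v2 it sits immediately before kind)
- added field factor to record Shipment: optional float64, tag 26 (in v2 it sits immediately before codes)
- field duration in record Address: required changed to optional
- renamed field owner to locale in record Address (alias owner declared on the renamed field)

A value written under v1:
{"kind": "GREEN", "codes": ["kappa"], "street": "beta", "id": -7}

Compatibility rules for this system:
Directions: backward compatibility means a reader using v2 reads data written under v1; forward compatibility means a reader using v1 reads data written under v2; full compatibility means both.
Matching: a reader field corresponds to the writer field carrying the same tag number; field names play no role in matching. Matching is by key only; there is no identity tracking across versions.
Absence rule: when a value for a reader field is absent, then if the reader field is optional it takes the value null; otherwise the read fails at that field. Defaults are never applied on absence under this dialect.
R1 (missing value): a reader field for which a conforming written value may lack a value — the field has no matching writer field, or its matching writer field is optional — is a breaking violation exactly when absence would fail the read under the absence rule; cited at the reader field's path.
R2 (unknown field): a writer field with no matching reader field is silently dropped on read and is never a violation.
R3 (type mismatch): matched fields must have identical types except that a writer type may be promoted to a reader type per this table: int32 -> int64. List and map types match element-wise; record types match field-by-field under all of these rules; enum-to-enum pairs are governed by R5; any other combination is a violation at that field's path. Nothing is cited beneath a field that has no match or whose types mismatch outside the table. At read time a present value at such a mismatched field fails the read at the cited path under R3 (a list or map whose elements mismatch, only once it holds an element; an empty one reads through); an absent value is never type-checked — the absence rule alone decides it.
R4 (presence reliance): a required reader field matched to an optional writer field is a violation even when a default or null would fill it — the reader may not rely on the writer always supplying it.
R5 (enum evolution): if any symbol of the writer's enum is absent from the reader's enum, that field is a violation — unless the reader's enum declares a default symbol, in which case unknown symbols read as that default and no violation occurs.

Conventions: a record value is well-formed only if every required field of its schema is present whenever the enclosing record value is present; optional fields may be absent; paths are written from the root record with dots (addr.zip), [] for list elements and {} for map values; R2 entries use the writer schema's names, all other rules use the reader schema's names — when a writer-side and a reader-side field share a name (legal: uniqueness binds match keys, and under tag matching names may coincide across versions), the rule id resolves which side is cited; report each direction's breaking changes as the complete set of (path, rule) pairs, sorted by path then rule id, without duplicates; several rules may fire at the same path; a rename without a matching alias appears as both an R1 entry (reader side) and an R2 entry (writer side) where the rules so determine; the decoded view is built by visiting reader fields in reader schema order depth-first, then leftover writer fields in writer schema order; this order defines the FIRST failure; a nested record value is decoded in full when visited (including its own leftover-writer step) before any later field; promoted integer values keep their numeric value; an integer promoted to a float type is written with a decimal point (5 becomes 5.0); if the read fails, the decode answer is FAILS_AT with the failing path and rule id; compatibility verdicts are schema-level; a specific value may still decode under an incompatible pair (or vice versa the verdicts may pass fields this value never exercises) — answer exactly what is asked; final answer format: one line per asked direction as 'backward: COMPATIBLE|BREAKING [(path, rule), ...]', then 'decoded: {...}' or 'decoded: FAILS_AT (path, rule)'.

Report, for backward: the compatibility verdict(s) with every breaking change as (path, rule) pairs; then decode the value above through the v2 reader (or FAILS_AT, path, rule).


backward: COMPATIBLE []; decoded: {"duration": null, "kind": "GREEN", "factor": null, "codes": ["kappa"], "geo": null, "street": "beta", "id": -7}

arrows below run writer -> reader for Shipment
backward on Shipment — v2 reading data written by v1:
  duration: no writer-side match
  writer optional, Role -> Role: reader kind maps from writer kind
  factor: no writer-side match
  writer required, list<string> -> list<string>: reader codes maps from writer codes
  writer optional, Address -> Address: reader geo maps from writer geo
  writer required, string -> string: reader street maps from writer street
  writer required, int64 -> int64: reader id maps from writer id
  writer required, int32 -> int32: reader geo.duration maps from writer geo.duration
  writer optional, string -> string: reader geo.locale maps from writer geo.owner
  => no violations; backward on Shipment: COMPATIBLE
decode walk for Shipment under reader schema v2:
  duration := null (not supplied -> null)
  kind := "GREEN"
  factor := null (not supplied -> null)
  codes := ["kappa"]
  geo := null (not supplied -> null)
  street := "beta"
  id := -7
  => decoded: {"duration": null, "kind": "GREEN", "factor": null, "codes": ["kappa"], "geo": null, "street": "beta", "id": -7}
the other Shipment changes do not affect what is asked:
  field duration in record Address: required changed to optional -> fires only in the forward direction of Shipment, which is not asked here
  renamed field owner to locale in record Address (alias owner declared on the renamed field) -> triggers nothing under Shipment's printed rules — same verdict


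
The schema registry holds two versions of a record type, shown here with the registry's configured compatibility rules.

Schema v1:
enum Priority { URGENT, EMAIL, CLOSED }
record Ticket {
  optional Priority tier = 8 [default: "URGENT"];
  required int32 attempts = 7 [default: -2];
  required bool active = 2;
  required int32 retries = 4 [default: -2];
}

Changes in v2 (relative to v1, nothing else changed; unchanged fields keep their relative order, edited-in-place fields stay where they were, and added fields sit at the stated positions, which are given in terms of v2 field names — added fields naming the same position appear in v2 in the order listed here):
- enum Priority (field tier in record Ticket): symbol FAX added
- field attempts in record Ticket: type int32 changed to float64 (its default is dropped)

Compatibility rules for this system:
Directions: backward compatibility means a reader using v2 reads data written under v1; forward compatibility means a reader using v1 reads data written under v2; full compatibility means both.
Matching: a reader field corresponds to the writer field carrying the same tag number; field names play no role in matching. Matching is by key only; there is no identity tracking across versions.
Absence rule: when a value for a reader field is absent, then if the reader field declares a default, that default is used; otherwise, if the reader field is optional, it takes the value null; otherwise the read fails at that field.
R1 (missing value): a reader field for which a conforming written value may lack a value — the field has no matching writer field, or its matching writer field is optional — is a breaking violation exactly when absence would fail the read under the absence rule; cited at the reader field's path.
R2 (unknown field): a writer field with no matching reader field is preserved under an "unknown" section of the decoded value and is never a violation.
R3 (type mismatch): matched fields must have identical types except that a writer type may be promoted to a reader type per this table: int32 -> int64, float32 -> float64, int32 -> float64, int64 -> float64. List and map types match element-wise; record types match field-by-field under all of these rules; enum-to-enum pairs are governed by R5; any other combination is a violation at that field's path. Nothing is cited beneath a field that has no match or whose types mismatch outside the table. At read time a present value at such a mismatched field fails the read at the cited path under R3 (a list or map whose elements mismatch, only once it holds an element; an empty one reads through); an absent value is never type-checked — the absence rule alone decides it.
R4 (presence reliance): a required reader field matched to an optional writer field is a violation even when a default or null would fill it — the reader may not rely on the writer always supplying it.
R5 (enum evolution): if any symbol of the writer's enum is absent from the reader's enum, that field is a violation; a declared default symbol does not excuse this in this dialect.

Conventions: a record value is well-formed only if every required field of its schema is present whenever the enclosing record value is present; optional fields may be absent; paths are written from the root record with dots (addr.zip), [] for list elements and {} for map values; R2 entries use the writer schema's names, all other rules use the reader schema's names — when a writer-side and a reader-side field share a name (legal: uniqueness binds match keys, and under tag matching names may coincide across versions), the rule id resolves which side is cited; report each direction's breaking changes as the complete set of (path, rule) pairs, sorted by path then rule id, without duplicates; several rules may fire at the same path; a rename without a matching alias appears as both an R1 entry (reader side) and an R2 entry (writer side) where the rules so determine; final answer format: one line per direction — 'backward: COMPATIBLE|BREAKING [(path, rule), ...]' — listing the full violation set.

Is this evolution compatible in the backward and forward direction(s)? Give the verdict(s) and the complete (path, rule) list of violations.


backward: COMPATIBLE []; forward: BREAKING [(attempts, R3), (tier, R5)]

the writer's type comes first in each Ticket pair
backward on Ticket — v2 reading data written by v1:
  tier: Priority -> Priority, writer optional; from tier
  attempts: int32 -> float64, writer required; from attempts
  active: bool -> bool, writer required; from active
  retries: int32 -> int32, writer required; from retries
  => backward verdict for Ticket: COMPATIBLE, no violations
forward on Ticket — v1 reading data written by v2:
  tier: Priority -> Priority, writer optional; from tier
  attempts: float64 -> int32, writer required; from attempts
  active: bool -> bool, writer required; from active
  retries: int32 -> int32, writer required; from retries
  R3 fires at attempts
  R5 fires at tier
  => forward verdict for Ticket: BREAKING, 2 violation(s)


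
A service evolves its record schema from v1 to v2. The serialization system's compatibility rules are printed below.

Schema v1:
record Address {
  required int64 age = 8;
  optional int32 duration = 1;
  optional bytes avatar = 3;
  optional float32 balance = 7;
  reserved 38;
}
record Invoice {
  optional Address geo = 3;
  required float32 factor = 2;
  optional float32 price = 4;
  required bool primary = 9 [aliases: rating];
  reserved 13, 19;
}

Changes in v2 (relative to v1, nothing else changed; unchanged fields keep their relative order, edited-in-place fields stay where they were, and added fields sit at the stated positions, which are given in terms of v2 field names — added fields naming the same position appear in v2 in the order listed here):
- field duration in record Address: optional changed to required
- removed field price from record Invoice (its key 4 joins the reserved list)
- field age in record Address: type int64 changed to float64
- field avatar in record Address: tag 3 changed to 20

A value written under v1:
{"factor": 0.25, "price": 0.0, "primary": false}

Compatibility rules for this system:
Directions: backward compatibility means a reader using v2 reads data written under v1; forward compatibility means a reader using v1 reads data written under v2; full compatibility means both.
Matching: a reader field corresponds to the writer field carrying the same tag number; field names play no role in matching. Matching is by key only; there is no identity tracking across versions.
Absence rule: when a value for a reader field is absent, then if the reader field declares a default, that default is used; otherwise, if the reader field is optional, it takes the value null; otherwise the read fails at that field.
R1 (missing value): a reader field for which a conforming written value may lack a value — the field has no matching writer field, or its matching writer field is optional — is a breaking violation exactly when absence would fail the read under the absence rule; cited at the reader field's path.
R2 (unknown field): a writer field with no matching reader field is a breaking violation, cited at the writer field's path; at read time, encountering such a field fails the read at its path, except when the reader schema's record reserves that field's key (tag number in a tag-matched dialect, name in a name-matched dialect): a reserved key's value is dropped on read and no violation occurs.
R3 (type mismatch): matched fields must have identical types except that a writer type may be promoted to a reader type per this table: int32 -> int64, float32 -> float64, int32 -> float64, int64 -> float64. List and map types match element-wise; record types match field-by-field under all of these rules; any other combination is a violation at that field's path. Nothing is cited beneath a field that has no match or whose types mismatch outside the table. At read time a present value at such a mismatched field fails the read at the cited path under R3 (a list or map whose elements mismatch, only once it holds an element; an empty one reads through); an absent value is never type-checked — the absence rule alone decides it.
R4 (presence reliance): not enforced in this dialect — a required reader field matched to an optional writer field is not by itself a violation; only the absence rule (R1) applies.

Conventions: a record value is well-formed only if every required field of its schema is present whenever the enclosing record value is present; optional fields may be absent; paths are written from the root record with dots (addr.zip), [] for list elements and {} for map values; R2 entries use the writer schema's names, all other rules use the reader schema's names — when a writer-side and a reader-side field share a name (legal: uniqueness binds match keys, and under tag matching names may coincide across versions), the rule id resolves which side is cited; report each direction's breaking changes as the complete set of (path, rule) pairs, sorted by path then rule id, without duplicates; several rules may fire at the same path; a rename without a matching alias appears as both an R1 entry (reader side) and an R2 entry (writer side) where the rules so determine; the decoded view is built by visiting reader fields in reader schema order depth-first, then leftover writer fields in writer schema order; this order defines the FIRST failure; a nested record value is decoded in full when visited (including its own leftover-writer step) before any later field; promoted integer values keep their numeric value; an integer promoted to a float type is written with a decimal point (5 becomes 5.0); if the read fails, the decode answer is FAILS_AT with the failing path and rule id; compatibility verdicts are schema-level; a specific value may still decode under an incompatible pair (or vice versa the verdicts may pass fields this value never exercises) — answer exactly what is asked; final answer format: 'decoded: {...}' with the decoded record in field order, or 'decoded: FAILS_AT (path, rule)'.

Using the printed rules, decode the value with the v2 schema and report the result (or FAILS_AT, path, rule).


decoded: {"geo": null, "factor": 0.25, "primary": false}

each type pair in Invoice: writer, then reader
migrating the Invoice value to v2:
  geo := null (missing; optional => null)
  factor := 0.25
  primary := false
  writer price: reserved -> dropped
  => decoded: {"geo": null, "factor": 0.25, "primary": false}
the rest of the Invoice diff is inert for this question:
  field duration in record Address: optional changed to required -> matters for Invoice compatibility verdicts, not for this value's decode
  field age in record Address: type int64 changed to float64 -> matters for Invoice compatibility verdicts, not for this value's decode
  field avatar in record Address: tag 3 changed to 20 -> matters for Invoice compatibility verdicts, not for this value's decode


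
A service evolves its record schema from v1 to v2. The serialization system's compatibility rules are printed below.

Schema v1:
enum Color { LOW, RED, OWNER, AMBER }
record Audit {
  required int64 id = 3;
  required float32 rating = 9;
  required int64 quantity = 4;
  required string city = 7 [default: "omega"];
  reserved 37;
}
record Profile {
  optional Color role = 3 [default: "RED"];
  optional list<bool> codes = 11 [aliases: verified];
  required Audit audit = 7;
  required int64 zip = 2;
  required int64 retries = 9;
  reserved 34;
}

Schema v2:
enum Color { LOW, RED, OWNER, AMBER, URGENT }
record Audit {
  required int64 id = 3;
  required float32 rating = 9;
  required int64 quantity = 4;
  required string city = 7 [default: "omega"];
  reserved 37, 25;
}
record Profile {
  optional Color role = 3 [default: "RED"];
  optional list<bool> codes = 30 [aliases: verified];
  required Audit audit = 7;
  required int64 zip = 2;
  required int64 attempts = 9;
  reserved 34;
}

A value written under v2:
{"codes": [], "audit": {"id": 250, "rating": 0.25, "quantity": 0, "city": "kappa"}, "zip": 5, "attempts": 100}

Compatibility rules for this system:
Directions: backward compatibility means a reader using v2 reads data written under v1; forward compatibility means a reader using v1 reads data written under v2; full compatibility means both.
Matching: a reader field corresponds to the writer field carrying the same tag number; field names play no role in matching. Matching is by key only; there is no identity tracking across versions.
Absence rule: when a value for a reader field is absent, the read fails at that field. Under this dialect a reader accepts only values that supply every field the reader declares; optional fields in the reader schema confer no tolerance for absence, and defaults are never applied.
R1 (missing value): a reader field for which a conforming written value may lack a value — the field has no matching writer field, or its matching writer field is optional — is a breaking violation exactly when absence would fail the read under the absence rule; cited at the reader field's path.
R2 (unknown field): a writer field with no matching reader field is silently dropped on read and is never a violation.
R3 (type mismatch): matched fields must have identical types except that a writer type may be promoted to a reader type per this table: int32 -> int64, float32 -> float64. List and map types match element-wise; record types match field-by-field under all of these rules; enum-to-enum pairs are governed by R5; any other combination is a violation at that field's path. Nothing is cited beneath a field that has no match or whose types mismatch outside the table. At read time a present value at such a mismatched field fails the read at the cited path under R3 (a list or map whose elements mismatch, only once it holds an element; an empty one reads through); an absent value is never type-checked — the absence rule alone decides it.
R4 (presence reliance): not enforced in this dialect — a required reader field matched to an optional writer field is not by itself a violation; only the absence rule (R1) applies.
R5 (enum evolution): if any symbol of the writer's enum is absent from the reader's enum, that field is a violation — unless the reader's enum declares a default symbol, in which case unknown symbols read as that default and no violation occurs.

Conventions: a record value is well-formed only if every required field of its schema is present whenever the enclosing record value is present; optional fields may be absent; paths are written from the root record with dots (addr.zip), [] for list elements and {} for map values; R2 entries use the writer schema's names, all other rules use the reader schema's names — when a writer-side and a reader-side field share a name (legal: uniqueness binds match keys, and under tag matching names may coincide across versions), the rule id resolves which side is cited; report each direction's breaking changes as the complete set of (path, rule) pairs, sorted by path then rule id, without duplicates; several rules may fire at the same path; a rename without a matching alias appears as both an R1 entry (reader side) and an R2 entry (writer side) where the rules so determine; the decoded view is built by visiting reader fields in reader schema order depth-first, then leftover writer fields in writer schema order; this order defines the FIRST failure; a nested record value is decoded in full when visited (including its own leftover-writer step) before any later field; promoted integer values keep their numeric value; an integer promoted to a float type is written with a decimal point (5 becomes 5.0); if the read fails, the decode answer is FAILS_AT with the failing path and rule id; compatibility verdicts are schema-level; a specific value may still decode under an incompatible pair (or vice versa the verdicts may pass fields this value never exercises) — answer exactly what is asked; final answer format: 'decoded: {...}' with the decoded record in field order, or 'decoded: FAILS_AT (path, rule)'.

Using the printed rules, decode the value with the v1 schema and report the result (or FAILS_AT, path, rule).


the writer's type comes first in each Profile pair
decode (reader v1):
  read fails at role under R1 (no fill)
  => FAILS_AT (role, R1)
checking off the Profile differences that do not matter here:
  field codes in record Profile: tag 11 changed to 30 -> fires no rule on Profile under this dialect and leaves the result unchanged
  renamed field retries to attempts in record Profile -> fires no rule on Profile under this dialect and leaves the result unchanged

decoded: FAILS_AT (role, R1)
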